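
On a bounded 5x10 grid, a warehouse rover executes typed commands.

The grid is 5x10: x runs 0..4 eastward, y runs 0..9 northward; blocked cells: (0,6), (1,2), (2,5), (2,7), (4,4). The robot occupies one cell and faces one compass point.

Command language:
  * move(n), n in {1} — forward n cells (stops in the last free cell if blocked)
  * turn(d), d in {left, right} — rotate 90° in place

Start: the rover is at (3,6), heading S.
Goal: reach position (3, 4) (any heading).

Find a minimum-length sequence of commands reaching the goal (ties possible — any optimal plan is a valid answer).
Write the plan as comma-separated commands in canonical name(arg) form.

start: at (3,6), heading S
t=1 move(1) ⇒ at (3,5), heading S
t=2 move(1) ⇒ at (3,4), heading S
minimal: 2 command(s), checked below 2.

move(1), move(1)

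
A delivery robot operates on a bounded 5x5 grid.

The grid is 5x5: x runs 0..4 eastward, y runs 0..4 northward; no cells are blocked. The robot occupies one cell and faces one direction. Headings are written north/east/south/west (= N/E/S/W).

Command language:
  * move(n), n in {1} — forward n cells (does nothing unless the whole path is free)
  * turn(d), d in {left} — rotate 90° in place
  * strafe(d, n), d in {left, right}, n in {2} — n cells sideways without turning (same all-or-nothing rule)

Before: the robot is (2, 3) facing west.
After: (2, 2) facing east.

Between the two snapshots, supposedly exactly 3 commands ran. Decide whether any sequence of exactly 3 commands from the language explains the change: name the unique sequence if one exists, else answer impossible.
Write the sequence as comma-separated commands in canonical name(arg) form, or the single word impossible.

key: position moved to (2,2) AND the heading swung to E — translation plus rotation needed
begin: (2, 3) facing west
step 1 (turn(left)): (2, 3) facing south
step 2 (move(1)): (2, 2) facing south
step 3 (turn(left)): (2, 2) facing east
all 64 alternatives checked — unique.

turn(left), move(1), turn(left)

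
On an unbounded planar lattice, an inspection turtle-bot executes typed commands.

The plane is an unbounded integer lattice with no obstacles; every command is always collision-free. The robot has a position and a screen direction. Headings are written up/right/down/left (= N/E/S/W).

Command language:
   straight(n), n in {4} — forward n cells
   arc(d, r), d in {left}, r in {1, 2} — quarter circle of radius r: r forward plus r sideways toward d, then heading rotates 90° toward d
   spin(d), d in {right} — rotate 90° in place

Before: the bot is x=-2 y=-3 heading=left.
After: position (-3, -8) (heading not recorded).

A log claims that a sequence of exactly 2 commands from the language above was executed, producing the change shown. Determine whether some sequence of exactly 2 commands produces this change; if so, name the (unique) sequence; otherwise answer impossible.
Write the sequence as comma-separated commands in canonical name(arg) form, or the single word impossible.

key: running straight(4) before arc(left, 1) would end elsewhere — order is forced
initial: x=-2 y=-3 heading=left
t=1 arc(left, 1) ⇒ x=-3 y=-4 heading=down
t=2 straight(4) ⇒ x=-3 y=-8 heading=down
uniquely the one of 16 2-step routes that fits.

arc(left, 1), straight(4)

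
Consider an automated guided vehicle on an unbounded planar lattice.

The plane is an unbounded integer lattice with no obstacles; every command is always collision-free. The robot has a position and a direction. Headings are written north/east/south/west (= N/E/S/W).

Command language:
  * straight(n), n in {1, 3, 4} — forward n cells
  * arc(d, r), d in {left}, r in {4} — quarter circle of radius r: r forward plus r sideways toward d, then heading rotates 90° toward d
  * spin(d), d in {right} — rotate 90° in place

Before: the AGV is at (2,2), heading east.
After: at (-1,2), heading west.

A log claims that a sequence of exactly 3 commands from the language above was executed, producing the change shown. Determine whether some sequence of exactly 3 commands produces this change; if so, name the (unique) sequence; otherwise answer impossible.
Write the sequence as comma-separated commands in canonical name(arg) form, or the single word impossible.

key: cell and facing (now W) both changed — the 3 commands mix motion and turning
start: at (2,2), heading east
t=1 spin(right) ⇒ at (2,2), heading south
t=2 spin(right) ⇒ at (2,2), heading west
t=3 straight(3) ⇒ at (-1,2), heading west
uniquely the one of 125 3-step routes that fits.

spin(right), spin(right), straight(3)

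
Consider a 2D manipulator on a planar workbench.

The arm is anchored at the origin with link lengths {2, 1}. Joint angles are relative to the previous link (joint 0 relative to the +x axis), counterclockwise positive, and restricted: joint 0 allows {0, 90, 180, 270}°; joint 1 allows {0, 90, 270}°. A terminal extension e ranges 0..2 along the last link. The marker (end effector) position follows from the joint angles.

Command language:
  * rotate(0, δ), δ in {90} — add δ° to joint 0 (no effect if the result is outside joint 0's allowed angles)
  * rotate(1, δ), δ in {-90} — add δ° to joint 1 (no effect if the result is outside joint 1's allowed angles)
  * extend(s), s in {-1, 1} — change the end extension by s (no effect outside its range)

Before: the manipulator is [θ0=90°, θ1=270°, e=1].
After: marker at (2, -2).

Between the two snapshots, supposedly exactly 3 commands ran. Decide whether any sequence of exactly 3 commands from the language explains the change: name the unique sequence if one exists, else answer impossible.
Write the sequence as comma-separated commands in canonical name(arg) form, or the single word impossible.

from: [θ0=90°, θ1=270°, e=1]
t=1 rotate(0, 90) ⇒ [θ0=180°, θ1=270°, e=1]
t=2 rotate(0, 90) ⇒ [θ0=270°, θ1=270°, e=1]
t=3 rotate(0, 90) ⇒ [θ0=0°, θ1=270°, e=1]
uniquely the one of 64 3-step routes that fits.

rotate(0, 90), rotate(0, 90), rotate(0, 90)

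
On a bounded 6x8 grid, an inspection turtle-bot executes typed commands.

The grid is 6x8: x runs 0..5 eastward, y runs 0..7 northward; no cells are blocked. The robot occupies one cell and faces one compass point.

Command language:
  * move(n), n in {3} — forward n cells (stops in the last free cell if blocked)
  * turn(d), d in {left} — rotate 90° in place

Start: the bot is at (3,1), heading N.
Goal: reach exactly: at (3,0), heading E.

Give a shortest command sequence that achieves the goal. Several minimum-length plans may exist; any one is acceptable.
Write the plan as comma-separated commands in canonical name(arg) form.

initial: at (3,1), heading N
step 1 (turn(left)): at (3,1), heading W
step 2 (turn(left)): at (3,1), heading S
step 3 (move(3)): at (3,0), heading S
step 4 (turn(left)): at (3,0), heading E
minimal: 4 command(s), checked below 4.

turn(left), turn(left), move(3), turn(left)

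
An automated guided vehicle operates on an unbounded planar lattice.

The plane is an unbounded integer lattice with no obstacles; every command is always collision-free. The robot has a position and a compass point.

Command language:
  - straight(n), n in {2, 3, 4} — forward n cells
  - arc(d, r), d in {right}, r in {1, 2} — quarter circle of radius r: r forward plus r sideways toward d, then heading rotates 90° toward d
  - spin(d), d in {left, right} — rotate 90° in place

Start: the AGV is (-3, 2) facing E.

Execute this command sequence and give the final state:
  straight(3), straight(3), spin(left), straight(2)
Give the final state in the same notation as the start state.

from: (-3, 2) facing E
1. straight(3) → (0, 2) facing E
2. straight(3) → (3, 2) facing E
3. spin(left) → (3, 2) facing N
4. straight(2) → (3, 4) facing N

(3, 4) facing N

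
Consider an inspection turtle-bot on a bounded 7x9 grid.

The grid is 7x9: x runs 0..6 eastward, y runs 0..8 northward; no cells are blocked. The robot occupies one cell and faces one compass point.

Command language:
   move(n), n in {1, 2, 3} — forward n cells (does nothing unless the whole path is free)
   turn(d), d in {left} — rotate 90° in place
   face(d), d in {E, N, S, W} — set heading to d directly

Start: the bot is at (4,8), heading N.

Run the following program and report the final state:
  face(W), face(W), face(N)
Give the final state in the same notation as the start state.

at (4,8), heading N

initial: at (4,8), heading N
[1] after face(W): at (4,8), heading W
[2] after face(W): at (4,8), heading W
[3] after face(N): at (4,8), heading N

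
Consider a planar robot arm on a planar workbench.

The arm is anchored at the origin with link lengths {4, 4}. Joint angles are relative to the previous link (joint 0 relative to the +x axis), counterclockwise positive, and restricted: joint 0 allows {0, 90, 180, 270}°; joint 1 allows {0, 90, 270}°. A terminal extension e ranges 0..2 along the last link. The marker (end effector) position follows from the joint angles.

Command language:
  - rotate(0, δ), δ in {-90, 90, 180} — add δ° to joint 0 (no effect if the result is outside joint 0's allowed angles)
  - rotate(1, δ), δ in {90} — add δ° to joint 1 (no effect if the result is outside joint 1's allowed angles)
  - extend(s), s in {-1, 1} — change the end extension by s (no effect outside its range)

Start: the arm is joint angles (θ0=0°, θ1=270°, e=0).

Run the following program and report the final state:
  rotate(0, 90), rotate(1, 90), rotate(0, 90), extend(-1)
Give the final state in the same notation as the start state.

joint angles (θ0=180°, θ1=0°, e=0)

from: joint angles (θ0=0°, θ1=270°, e=0)
[1] after rotate(0, 90): joint angles (θ0=90°, θ1=270°, e=0)
[2] after rotate(1, 90): joint angles (θ0=90°, θ1=0°, e=0)
[3] after rotate(0, 90): joint angles (θ0=180°, θ1=0°, e=0)
[4] after extend(-1): joint angles (θ0=180°, θ1=0°, e=0)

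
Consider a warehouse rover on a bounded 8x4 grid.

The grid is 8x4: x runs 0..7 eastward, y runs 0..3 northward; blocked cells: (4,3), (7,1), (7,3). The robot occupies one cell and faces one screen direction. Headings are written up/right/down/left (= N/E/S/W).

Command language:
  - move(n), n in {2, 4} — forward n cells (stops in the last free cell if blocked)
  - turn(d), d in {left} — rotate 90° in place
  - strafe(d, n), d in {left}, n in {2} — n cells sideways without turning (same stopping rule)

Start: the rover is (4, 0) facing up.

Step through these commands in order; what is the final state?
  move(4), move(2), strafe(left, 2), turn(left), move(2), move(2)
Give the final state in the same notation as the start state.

start: (4, 0) facing up
step 1 (move(4)): (4, 2) facing up
step 2 (move(2)): (4, 2) facing up
step 3 (strafe(left, 2)): (2, 2) facing up
step 4 (turn(left)): (2, 2) facing left
step 5 (move(2)): (0, 2) facing left
step 6 (move(2)): (0, 2) facing left

(0, 2) facing left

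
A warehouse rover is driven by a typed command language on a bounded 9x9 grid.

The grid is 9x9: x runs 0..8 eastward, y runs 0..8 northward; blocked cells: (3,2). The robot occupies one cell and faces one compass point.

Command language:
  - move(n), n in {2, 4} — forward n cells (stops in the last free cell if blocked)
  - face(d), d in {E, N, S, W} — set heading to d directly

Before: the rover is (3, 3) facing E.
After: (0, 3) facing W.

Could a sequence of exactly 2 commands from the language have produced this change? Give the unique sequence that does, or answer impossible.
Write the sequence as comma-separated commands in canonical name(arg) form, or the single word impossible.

key: running move(4) before face(W) would end elsewhere — order is forced
t0: (3, 3) facing E
[1] after face(W): (3, 3) facing W
[2] after move(4): (0, 3) facing W
no rival 2-sequence matches.

face(W), move(4)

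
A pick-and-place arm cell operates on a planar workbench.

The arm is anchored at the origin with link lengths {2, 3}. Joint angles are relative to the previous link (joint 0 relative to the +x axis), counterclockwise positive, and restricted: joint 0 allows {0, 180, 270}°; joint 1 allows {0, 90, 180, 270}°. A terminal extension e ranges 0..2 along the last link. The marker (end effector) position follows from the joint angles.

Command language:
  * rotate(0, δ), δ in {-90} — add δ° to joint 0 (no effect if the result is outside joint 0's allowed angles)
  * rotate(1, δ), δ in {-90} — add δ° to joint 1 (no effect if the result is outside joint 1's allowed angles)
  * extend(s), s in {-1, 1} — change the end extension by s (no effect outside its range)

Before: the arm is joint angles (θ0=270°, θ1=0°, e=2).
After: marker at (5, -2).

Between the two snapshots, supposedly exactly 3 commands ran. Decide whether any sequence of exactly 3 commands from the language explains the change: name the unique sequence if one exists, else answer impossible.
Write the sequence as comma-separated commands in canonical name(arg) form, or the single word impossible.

begin: joint angles (θ0=270°, θ1=0°, e=2)
1. rotate(1, -90) → joint angles (θ0=270°, θ1=270°, e=2)
2. rotate(1, -90) → joint angles (θ0=270°, θ1=180°, e=2)
3. rotate(1, -90) → joint angles (θ0=270°, θ1=90°, e=2)
uniquely the one of 64 3-step routes that fits.

rotate(1, -90), rotate(1, -90), rotate(1, -90)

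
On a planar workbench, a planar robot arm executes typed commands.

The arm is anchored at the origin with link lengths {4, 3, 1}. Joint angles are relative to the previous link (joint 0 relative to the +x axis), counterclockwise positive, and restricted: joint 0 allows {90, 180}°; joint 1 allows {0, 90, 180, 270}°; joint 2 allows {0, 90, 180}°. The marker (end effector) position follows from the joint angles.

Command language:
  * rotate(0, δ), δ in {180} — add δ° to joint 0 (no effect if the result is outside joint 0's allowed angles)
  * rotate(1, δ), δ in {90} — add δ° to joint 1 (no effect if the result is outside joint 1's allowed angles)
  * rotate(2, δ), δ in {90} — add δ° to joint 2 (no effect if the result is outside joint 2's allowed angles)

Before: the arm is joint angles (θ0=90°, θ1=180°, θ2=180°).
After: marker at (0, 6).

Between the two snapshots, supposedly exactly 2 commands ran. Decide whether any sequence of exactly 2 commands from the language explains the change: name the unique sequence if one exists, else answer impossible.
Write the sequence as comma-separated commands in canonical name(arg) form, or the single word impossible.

t0: joint angles (θ0=90°, θ1=180°, θ2=180°)
t=1 rotate(1, 90) ⇒ joint angles (θ0=90°, θ1=270°, θ2=180°)
t=2 rotate(1, 90) ⇒ joint angles (θ0=90°, θ1=0°, θ2=180°)
uniquely the one of 9 2-step routes that fits.

rotate(1, 90), rotate(1, 90)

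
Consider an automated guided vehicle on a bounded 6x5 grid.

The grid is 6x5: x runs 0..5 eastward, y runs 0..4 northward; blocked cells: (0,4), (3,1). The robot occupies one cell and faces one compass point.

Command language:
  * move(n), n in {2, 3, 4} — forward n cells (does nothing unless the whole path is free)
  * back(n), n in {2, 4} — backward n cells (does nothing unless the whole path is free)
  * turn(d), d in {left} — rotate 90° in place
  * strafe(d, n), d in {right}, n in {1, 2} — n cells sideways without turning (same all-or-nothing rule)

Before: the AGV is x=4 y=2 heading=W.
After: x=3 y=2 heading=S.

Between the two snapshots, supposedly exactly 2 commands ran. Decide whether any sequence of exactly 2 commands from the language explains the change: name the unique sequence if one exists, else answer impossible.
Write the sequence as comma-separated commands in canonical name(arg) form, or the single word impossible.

turn(left), strafe(right, 1)

key: order matters: swapping turn(left) and strafe(right, 1) lands elsewhere
from: x=4 y=2 heading=W
t=1 turn(left) ⇒ x=4 y=2 heading=S
t=2 strafe(right, 1) ⇒ x=3 y=2 heading=S
no rival 2-sequence matches.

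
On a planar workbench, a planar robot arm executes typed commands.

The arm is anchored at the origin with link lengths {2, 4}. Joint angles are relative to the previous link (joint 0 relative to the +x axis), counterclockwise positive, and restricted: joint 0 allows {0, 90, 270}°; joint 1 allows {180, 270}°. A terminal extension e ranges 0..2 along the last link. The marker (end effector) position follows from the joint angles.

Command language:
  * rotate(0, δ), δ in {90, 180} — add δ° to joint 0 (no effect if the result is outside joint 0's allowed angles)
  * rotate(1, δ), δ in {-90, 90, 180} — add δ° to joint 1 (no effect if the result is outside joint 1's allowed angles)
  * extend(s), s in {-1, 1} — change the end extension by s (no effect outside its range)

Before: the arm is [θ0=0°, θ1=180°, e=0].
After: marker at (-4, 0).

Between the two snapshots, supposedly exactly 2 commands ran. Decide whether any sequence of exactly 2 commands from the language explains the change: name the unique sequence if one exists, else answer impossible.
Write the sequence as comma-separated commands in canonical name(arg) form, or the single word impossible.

extend(1), extend(1)

initial: [θ0=0°, θ1=180°, e=0]
t=1 extend(1) ⇒ [θ0=0°, θ1=180°, e=1]
t=2 extend(1) ⇒ [θ0=0°, θ1=180°, e=2]
all 49 alternatives checked — unique.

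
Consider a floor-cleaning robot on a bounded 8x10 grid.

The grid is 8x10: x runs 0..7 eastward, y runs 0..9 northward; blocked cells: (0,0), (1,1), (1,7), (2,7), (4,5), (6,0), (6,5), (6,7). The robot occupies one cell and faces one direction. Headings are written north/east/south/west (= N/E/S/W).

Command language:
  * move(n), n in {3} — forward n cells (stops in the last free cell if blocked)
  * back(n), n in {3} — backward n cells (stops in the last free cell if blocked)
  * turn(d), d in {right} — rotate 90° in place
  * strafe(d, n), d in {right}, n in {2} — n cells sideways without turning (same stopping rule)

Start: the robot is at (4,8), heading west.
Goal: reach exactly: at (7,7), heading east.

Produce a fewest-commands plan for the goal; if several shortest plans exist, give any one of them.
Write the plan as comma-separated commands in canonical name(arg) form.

initial: at (4,8), heading west
[1] after back(3): at (7,8), heading west
[2] after turn(right): at (7,8), heading north
[3] after move(3): at (7,9), heading north
[4] after turn(right): at (7,9), heading east
[5] after strafe(right, 2): at (7,7), heading east
nothing shorter than 5 reaches the goal.

back(3), turn(right), move(3), turn(right), strafe(right, 2)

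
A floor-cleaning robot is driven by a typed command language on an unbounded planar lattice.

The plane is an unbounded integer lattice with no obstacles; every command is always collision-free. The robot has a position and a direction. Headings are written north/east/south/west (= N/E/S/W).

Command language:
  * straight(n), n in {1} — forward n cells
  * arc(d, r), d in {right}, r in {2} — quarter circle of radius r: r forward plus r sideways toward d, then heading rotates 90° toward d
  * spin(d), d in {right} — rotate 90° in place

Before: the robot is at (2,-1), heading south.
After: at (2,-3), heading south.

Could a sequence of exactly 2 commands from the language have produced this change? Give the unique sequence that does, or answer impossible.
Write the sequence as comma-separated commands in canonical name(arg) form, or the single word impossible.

key: still facing S at the end — nothing in the sequence rotates
initial: at (2,-1), heading south
[1] after straight(1): at (2,-2), heading south
[2] after straight(1): at (2,-3), heading south
no rival 2-sequence matches.

straight(1), straight(1)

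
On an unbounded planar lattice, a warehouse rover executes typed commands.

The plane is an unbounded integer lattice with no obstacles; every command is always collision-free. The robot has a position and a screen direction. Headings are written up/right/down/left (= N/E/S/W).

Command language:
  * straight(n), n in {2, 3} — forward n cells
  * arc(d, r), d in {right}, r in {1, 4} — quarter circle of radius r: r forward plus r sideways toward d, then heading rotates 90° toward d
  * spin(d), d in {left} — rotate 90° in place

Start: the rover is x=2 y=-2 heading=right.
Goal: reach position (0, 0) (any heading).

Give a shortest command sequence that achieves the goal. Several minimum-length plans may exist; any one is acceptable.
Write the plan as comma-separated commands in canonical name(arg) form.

straight(2), arc(right, 1), arc(right, 1), arc(right, 4)

start: x=2 y=-2 heading=right
[1] after straight(2): x=4 y=-2 heading=right
[2] after arc(right, 1): x=5 y=-3 heading=down
[3] after arc(right, 1): x=4 y=-4 heading=left
[4] after arc(right, 4): x=0 y=0 heading=up
shorter routes all fall short; 4 is best.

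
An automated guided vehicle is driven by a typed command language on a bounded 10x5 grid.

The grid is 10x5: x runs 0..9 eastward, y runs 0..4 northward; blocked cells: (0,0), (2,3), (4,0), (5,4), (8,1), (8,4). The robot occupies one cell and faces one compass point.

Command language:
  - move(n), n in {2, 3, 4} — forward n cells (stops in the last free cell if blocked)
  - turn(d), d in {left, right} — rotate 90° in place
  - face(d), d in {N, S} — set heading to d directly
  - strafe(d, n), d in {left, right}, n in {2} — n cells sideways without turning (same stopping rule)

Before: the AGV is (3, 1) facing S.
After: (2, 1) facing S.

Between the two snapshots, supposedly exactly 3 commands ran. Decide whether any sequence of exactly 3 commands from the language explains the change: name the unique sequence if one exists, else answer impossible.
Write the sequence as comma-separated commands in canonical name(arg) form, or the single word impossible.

key: the second strafe(right, 2) runs into the grid edge before its full distance
from: (3, 1) facing S
step 1 (strafe(right, 2)): (1, 1) facing S
step 2 (strafe(right, 2)): (0, 1) facing S
step 3 (strafe(left, 2)): (2, 1) facing S
no rival 3-sequence matches.

strafe(right, 2), strafe(right, 2), strafe(left, 2)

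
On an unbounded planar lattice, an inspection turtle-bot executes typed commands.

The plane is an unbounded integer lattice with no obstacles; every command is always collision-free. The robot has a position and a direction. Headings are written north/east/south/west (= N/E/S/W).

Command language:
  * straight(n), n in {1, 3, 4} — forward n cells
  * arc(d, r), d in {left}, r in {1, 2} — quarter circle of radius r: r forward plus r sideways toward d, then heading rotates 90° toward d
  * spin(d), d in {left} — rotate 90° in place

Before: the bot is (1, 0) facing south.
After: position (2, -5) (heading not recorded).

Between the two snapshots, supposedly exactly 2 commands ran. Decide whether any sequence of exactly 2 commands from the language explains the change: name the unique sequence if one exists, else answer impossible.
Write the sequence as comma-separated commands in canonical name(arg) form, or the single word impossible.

straight(4), arc(left, 1)

key: running arc(left, 1) before straight(4) would end elsewhere — order is forced
start: (1, 0) facing south
step 1 (straight(4)): (1, -4) facing south
step 2 (arc(left, 1)): (2, -5) facing east
all 36 alternatives checked — unique.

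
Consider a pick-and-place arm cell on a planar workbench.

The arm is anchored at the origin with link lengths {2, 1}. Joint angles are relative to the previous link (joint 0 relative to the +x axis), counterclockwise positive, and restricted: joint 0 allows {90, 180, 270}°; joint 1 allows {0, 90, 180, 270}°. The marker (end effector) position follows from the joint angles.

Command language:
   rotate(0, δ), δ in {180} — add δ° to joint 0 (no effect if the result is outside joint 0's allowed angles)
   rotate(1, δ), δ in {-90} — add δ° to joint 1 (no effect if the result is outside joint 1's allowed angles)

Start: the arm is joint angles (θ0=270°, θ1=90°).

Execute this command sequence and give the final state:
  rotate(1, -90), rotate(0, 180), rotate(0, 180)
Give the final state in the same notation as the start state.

from: joint angles (θ0=270°, θ1=90°)
[1] after rotate(1, -90): joint angles (θ0=270°, θ1=0°)
[2] after rotate(0, 180): joint angles (θ0=90°, θ1=0°)
[3] after rotate(0, 180): joint angles (θ0=270°, θ1=0°)

joint angles (θ0=270°, θ1=0°)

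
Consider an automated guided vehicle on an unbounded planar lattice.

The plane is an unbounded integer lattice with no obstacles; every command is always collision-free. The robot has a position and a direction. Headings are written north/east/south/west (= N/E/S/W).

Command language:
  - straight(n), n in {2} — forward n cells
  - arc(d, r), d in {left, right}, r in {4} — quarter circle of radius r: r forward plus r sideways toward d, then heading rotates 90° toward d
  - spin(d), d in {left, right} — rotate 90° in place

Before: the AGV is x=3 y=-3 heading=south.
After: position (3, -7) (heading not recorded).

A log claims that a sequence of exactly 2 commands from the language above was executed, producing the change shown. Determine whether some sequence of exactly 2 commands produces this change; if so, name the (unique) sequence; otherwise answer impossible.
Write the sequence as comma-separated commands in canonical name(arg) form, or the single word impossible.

straight(2), straight(2)

initial: x=3 y=-3 heading=south
t=1 straight(2) ⇒ x=3 y=-5 heading=south
t=2 straight(2) ⇒ x=3 y=-7 heading=south
no rival 2-sequence matches.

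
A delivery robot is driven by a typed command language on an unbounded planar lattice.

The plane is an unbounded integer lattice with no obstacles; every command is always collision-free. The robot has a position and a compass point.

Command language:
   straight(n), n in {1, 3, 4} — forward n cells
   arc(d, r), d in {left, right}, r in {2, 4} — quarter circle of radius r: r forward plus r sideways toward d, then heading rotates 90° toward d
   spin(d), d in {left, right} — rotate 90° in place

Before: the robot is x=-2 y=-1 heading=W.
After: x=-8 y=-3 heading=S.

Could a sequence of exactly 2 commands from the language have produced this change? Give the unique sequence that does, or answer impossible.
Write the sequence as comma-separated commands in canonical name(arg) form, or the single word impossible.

straight(4), arc(left, 2)

key: running arc(left, 2) before straight(4) would end elsewhere — order is forced
begin: x=-2 y=-1 heading=W
[1] after straight(4): x=-6 y=-1 heading=W
[2] after arc(left, 2): x=-8 y=-3 heading=S
no other 2-command option fits: unique.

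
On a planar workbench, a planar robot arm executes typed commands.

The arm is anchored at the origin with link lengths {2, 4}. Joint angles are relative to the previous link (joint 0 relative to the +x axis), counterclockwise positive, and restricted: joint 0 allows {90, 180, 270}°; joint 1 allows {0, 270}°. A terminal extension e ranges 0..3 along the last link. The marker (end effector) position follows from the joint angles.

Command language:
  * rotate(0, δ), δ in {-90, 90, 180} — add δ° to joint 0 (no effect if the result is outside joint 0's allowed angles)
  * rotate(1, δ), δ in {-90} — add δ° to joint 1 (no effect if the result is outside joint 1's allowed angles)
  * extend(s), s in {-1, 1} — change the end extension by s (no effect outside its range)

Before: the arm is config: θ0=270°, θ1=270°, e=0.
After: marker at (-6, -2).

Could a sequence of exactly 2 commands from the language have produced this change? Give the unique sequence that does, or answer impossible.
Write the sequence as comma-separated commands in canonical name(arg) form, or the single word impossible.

extend(1), extend(1)

begin: config: θ0=270°, θ1=270°, e=0
1. extend(1) → config: θ0=270°, θ1=270°, e=1
2. extend(1) → config: θ0=270°, θ1=270°, e=2
no other 2-command option fits: unique.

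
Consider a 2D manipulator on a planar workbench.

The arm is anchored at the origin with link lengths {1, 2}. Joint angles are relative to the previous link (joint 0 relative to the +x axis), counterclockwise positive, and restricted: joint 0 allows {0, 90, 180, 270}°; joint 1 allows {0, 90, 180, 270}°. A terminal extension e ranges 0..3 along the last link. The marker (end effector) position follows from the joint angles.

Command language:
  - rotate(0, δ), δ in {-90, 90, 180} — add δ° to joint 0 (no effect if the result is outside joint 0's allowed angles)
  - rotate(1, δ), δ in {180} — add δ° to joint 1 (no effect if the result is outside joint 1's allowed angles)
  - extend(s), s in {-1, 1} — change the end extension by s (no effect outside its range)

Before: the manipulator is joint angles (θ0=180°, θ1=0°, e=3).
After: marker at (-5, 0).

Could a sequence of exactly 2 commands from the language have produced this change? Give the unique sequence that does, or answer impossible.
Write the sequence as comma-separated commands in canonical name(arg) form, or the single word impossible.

extend(1), extend(-1)

key: running extend(-1) before extend(1) would end elsewhere — order is forced
initial: joint angles (θ0=180°, θ1=0°, e=3)
t=1 extend(1) ⇒ joint angles (θ0=180°, θ1=0°, e=3)
t=2 extend(-1) ⇒ joint angles (θ0=180°, θ1=0°, e=2)
uniquely the one of 36 2-step routes that fits.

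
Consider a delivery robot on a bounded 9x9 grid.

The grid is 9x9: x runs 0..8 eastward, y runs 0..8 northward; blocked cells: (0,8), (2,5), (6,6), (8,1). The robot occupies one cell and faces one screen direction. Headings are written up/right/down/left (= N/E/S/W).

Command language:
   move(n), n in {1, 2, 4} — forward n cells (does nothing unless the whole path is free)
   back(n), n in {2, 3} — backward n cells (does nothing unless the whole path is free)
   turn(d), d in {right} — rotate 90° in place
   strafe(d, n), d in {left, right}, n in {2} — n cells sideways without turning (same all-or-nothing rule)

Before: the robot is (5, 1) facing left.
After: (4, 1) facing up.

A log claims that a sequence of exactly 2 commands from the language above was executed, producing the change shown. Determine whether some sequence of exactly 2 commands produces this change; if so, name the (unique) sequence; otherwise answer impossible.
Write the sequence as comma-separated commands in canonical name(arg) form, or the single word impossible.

key: running turn(right) before move(1) would end elsewhere — order is forced
from: (5, 1) facing left
t=1 move(1) ⇒ (4, 1) facing left
t=2 turn(right) ⇒ (4, 1) facing up
all 64 alternatives checked — unique.

move(1), turn(right)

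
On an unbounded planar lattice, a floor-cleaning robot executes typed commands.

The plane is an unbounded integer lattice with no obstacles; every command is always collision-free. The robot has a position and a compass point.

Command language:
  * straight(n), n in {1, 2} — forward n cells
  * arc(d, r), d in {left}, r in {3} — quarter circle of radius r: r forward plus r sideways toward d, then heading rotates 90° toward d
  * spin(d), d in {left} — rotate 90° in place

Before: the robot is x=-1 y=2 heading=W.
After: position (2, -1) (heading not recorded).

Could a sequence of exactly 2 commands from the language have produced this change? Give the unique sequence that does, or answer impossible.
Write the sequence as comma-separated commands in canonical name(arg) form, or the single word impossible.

key: order matters: swapping spin(left) and arc(left, 3) lands elsewhere
begin: x=-1 y=2 heading=W
step 1 (spin(left)): x=-1 y=2 heading=S
step 2 (arc(left, 3)): x=2 y=-1 heading=E
no other 2-command option fits: unique.

spin(left), arc(left, 3)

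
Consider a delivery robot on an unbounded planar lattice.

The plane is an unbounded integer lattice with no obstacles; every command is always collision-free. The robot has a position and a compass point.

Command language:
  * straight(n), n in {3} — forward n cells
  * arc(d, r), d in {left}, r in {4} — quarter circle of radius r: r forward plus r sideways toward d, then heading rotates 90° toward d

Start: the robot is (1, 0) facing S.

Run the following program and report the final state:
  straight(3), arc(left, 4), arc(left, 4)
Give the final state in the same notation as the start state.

initial: (1, 0) facing S
[1] after straight(3): (1, -3) facing S
[2] after arc(left, 4): (5, -7) facing E
[3] after arc(left, 4): (9, -3) facing N

(9, -3) facing N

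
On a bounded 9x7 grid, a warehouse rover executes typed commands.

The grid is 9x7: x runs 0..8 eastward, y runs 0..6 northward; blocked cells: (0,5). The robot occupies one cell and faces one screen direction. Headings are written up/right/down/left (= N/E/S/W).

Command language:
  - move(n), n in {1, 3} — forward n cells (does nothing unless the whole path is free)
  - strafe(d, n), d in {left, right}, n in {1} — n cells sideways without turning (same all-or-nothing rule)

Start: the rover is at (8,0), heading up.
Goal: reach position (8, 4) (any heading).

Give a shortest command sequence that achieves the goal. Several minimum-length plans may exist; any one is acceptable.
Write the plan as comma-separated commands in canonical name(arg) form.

move(1), move(3)

initial: at (8,0), heading up
step 1 (move(1)): at (8,1), heading up
step 2 (move(3)): at (8,4), heading up
nothing shorter than 2 reaches the goal.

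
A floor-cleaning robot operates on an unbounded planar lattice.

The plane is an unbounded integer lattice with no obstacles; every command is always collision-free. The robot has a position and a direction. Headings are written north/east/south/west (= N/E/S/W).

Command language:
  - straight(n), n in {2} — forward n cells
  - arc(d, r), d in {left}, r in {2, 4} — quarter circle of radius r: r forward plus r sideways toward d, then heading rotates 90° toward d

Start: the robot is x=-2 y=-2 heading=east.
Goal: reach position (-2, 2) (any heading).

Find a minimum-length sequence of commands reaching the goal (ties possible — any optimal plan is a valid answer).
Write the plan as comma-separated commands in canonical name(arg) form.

initial: x=-2 y=-2 heading=east
1. arc(left, 2) → x=0 y=0 heading=north
2. arc(left, 2) → x=-2 y=2 heading=west
minimal: 2 command(s), checked below 2.

arc(left, 2), arc(left, 2)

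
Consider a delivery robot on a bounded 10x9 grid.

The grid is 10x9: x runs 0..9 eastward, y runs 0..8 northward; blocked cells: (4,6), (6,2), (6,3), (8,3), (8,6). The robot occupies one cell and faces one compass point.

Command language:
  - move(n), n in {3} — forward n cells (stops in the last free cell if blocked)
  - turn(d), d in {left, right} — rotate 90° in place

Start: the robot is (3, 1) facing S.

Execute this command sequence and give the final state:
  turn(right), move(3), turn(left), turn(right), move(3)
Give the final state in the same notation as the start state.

from: (3, 1) facing S
[1] after turn(right): (3, 1) facing W
[2] after move(3): (0, 1) facing W
[3] after turn(left): (0, 1) facing S
[4] after turn(right): (0, 1) facing W
[5] after move(3): (0, 1) facing W

(0, 1) facing W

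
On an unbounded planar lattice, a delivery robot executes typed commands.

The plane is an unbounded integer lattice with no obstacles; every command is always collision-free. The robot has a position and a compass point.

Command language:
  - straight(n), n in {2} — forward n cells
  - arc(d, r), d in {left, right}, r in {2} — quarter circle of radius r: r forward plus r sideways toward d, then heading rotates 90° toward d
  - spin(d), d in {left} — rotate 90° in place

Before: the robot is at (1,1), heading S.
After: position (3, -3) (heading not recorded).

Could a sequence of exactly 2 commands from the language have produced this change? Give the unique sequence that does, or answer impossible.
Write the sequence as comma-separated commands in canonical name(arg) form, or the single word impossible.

key: order matters: swapping straight(2) and arc(left, 2) lands elsewhere
t0: at (1,1), heading S
1. straight(2) → at (1,-1), heading S
2. arc(left, 2) → at (3,-3), heading E
no other 2-command option fits: unique.

straight(2), arc(left, 2)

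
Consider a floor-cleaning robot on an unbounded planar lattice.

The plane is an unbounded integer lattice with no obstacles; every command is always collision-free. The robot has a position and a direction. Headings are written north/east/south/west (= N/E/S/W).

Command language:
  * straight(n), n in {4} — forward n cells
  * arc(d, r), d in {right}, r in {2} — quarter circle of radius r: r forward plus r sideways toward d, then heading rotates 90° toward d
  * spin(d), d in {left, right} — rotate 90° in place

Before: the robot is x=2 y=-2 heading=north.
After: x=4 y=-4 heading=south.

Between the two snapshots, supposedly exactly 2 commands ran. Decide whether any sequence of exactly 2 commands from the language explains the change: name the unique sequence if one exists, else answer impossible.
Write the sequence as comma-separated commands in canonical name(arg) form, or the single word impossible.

key: running arc(right, 2) before spin(right) would end elsewhere — order is forced
t0: x=2 y=-2 heading=north
[1] after spin(right): x=2 y=-2 heading=east
[2] after arc(right, 2): x=4 y=-4 heading=south
no other 2-command option fits: unique.

spin(right), arc(right, 2)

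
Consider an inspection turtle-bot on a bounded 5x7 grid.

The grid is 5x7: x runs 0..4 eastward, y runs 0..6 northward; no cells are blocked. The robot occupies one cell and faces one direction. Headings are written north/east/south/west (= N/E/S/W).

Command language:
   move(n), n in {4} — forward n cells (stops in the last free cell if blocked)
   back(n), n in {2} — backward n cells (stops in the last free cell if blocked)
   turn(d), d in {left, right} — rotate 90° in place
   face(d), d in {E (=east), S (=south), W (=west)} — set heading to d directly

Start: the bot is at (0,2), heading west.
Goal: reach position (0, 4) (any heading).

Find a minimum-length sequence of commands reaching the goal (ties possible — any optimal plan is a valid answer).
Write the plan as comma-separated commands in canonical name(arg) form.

start: at (0,2), heading west
t=1 turn(left) ⇒ at (0,2), heading south
t=2 back(2) ⇒ at (0,4), heading south
no 1-step plan works, so 2 is optimal.

turn(left), back(2)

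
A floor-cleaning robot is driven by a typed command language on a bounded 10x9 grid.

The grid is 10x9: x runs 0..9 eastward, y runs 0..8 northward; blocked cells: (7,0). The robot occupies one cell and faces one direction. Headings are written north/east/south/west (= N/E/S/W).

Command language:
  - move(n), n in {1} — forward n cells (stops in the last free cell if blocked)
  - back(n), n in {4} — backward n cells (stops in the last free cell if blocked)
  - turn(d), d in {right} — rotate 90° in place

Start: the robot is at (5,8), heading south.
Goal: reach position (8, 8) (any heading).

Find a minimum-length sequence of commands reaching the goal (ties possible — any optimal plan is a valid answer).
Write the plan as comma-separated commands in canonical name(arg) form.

turn(right), back(4), move(1)

begin: at (5,8), heading south
[1] after turn(right): at (5,8), heading west
[2] after back(4): at (9,8), heading west
[3] after move(1): at (8,8), heading west
minimal: 3 command(s), checked below 3.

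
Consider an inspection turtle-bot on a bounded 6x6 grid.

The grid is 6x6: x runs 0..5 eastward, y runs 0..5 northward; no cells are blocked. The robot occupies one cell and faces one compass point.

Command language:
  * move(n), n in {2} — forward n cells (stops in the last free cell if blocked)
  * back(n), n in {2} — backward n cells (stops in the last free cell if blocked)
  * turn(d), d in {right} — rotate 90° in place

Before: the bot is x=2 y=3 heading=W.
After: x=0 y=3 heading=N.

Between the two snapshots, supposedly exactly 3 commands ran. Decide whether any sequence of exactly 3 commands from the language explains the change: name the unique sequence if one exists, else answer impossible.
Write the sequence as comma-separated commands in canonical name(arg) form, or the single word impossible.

move(2), move(2), turn(right)

key: the second move(2) runs into the grid edge before its full distance
t0: x=2 y=3 heading=W
step 1 (move(2)): x=0 y=3 heading=W
step 2 (move(2)): x=0 y=3 heading=W
step 3 (turn(right)): x=0 y=3 heading=N
no other 3-command option fits: unique.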